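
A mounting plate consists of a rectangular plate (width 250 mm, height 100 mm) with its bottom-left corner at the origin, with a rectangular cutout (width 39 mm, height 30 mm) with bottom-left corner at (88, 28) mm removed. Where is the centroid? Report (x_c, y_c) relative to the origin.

plate: A = 250 × 100 = 25000.00, centroid at (125.00, 50.00).
hole: A = −(39 × 30) = -1170.00, centroid at (107.50, 43.00).
ΣA = 23830.00 mm²
ΣAx_c = (25000.00)(125.00) + (-1170.00)(107.50) = 2999225.00 mm³
ΣAy_c = (25000.00)(50.00) + (-1170.00)(43.00) = 1199690.00 mm³
x_c = 2999225.00 / 23830.00 = 125.86 mm
y_c = 1199690.00 / 23830.00 = 50.34 mm

x_c = 125.86 mm, y_c = 50.34 mm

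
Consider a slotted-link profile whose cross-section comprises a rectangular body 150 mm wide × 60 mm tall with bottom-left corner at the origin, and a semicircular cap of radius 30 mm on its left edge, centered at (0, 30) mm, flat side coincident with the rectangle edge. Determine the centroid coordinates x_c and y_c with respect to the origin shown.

rectangular body: A = 150 × 60 = 9000.00, centroid at (75.00, 30.00).
semicircular end: A = ½π·30² = 1413.72, centroid at (-12.73, 30.00).
ΣA = 10413.72 mm²
ΣAx_c = (9000.00)(75.00) + (1413.72)(-12.73) = 657000.00 mm³
ΣAy_c = (9000.00)(30.00) + (1413.72)(30.00) = 312411.50 mm³
x_c = 657000.00 / 10413.72 = 63.09 mm
y_c = 312411.50 / 10413.72 = 30.00 mm

x_c = 63.09 mm, y_c = 30.00 mm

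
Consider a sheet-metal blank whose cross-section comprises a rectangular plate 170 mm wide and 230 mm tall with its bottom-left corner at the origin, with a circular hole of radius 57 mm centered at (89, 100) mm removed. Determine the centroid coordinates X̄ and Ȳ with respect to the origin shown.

plate: A = 170 × 230 = 39100.00, centroid at (85.00, 115.00).
hole: A = −π·57² = -10207.03, centroid at (89.00, 100.00).
ΣA = 28892.97 mm²
ΣAX̄ = (39100.00)(85.00) + (-10207.03)(89.00) = 2415073.93 mm³
ΣAȲ = (39100.00)(115.00) + (-10207.03)(100.00) = 3475796.55 mm³
X̄ = 2415073.93 / 28892.97 = 83.59 mm
Ȳ = 3475796.55 / 28892.97 = 120.30 mm

X̄ = 83.59 mm, Ȳ = 120.30 mm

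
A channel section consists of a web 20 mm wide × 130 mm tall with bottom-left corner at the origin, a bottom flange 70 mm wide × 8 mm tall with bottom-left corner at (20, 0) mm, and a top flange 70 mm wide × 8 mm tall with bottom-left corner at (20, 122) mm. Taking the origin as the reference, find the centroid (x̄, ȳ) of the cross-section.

Part | A | x̄ᵢ | ȳᵢ | A·x̄ᵢ | A·ȳᵢ
web | 2600.00 | 10.00 | 65.00 | 26000.00 | 169000.00
bottom flange | 560.00 | 55.00 | 4.00 | 30800.00 | 2240.00
top flange | 560.00 | 55.00 | 126.00 | 30800.00 | 70560.00
Σ | 3720.00 |  |  | 87600.00 | 241800.00
x̄ = 87600.00 / 3720.00 = 23.55 mm
ȳ = 241800.00 / 3720.00 = 65.00 mm

x̄ = 23.55 mm, ȳ = 65.00 mm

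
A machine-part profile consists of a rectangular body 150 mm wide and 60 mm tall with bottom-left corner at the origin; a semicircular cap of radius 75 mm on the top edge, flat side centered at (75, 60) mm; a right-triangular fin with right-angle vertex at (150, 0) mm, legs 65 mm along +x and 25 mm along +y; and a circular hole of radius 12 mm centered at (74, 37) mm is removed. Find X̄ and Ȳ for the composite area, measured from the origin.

rectangular body: A = 150 × 60 = 9000.00, centroid at (75.00, 30.00).
semicircular top: A = ½π·75² = 8835.73, centroid at (75.00, 91.83).
triangular fin: A = ½·65·25 = 812.50, centroid at (171.67, 8.33).
hole: A = −π·12² = -452.39, centroid at (74.00, 37.00).
ΣA = 18195.84 mm², ΣAX̄ = 1443682.06 mm³, ΣAȲ = 1071426.19 mm³.
X̄ = 1443682.06/18195.84 = 79.34 mm; Ȳ = 1071426.19/18195.84 = 58.88 mm.

X̄ = 79.34 mm, Ȳ = 58.88 mm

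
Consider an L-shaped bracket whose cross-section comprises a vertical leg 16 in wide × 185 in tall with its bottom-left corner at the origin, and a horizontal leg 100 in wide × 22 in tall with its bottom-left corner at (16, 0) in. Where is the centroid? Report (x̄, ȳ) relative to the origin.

vertical leg: A = 16 × 185 = 2960.00, centroid at (8.00, 92.50).
horizontal leg: A = 100 × 22 = 2200.00, centroid at (66.00, 11.00).
ΣA = 5160.00 in²
ΣAx̄ = (2960.00)(8.00) + (2200.00)(66.00) = 168880.00 in³
ΣAȳ = (2960.00)(92.50) + (2200.00)(11.00) = 298000.00 in³
x̄ = 168880.00 / 5160.00 = 32.73 in
ȳ = 298000.00 / 5160.00 = 57.75 in

x̄ = 32.73 in, ȳ = 57.75 in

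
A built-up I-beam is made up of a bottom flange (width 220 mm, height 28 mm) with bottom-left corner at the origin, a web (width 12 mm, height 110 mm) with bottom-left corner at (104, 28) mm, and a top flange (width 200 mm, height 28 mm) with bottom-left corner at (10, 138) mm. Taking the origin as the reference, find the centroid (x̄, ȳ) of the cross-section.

x̄ = 110.00 mm, ȳ = 80.05 mm

Part | A | x̄ᵢ | ȳᵢ | A·x̄ᵢ | A·ȳᵢ
bottom flange | 6160.00 | 110.00 | 14.00 | 677600.00 | 86240.00
web | 1320.00 | 110.00 | 83.00 | 145200.00 | 109560.00
top flange | 5600.00 | 110.00 | 152.00 | 616000.00 | 851200.00
Σ | 13080.00 |  |  | 1438800.00 | 1047000.00
x̄ = 1438800.00 / 13080.00 = 110.00 mm
ȳ = 1047000.00 / 13080.00 = 80.05 mm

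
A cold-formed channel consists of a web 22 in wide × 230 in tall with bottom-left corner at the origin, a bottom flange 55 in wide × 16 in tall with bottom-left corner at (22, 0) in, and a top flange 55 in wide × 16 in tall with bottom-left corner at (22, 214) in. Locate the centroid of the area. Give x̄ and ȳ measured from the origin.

x̄ = 20.94 in, ȳ = 115.00 in

Part | A | x̄ᵢ | ȳᵢ | A·x̄ᵢ | A·ȳᵢ
web | 5060.00 | 11.00 | 115.00 | 55660.00 | 581900.00
bottom flange | 880.00 | 49.50 | 8.00 | 43560.00 | 7040.00
top flange | 880.00 | 49.50 | 222.00 | 43560.00 | 195360.00
Σ | 6820.00 |  |  | 142780.00 | 784300.00
x̄ = 142780.00 / 6820.00 = 20.94 in
ȳ = 784300.00 / 6820.00 = 115.00 in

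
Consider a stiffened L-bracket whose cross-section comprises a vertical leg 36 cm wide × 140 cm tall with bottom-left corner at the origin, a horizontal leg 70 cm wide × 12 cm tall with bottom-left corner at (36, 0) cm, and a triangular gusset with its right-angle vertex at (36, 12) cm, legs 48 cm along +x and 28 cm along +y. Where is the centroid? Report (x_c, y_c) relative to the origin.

x_c = 28.28 cm, y_c = 56.80 cm

Part | A | x̄ᵢ | ȳᵢ | A·x̄ᵢ | A·ȳᵢ
vertical leg | 5040.00 | 18.00 | 70.00 | 90720.00 | 352800.00
horizontal leg | 840.00 | 71.00 | 6.00 | 59640.00 | 5040.00
gusset | 672.00 | 52.00 | 21.33 | 34944.00 | 14336.00
Σ | 6552.00 |  |  | 185304.00 | 372176.00
x_c = 185304.00 / 6552.00 = 28.28 cm
y_c = 372176.00 / 6552.00 = 56.80 cm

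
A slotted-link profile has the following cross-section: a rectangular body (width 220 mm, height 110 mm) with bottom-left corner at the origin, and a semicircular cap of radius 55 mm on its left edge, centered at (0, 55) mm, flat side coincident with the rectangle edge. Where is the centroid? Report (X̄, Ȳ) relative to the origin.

Part | A | x̄ᵢ | ȳᵢ | A·x̄ᵢ | A·ȳᵢ
rectangular body | 24200.00 | 110.00 | 55.00 | 2662000.00 | 1331000.00
semicircular end | 4751.66 | -23.34 | 55.00 | -110916.67 | 261341.24
Σ | 28951.66 |  |  | 2551083.33 | 1592341.24
X̄ = 2551083.33 / 28951.66 = 88.12 mm
Ȳ = 1592341.24 / 28951.66 = 55.00 mm

X̄ = 88.12 mm, Ȳ = 55.00 mm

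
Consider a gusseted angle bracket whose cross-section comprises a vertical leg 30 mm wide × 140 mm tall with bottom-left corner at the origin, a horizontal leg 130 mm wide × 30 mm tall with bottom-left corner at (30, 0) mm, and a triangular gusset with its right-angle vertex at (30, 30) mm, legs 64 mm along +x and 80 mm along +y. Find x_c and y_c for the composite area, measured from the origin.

vertical leg: A = 30 × 140 = 4200.00, centroid at (15.00, 70.00).
horizontal leg: A = 130 × 30 = 3900.00, centroid at (95.00, 15.00).
gusset: A = ½·64·80 = 2560.00, centroid at (51.33, 56.67).
ΣA = 10660.00 mm², ΣAx_c = 564913.33 mm³, ΣAy_c = 497566.67 mm³.
x_c = 564913.33/10660.00 = 52.99 mm; y_c = 497566.67/10660.00 = 46.68 mm.

x_c = 52.99 mm, y_c = 46.68 mm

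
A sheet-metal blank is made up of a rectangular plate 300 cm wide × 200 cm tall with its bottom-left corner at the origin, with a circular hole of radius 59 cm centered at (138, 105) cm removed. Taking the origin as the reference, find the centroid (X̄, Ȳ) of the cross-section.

plate: A = 300 × 200 = 60000.00, centroid at (150.00, 100.00).
hole: A = −π·59² = -10935.88, centroid at (138.00, 105.00).
ΣA = 49064.12 cm², ΣAX̄ = 7490848.00 cm³, ΣAȲ = 4851732.18 cm³.
X̄ = 7490848.00/49064.12 = 152.67 cm; Ȳ = 4851732.18/49064.12 = 98.89 cm.

X̄ = 152.67 cm, Ȳ = 98.89 cm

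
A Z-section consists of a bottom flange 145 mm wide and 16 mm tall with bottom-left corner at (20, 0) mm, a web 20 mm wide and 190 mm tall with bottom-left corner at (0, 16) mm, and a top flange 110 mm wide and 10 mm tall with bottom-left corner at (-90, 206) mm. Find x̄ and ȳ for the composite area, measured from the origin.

bottom flange: A = 145 × 16 = 2320.00, centroid at (92.50, 8.00).
web: A = 20 × 190 = 3800.00, centroid at (10.00, 111.00).
top flange: A = 110 × 10 = 1100.00, centroid at (-35.00, 211.00).
ΣA = 7220.00 mm², ΣAx̄ = 214100.00 mm³, ΣAȳ = 672460.00 mm³.
x̄ = 214100.00/7220.00 = 29.65 mm; ȳ = 672460.00/7220.00 = 93.14 mm.

x̄ = 29.65 mm, ȳ = 93.14 mm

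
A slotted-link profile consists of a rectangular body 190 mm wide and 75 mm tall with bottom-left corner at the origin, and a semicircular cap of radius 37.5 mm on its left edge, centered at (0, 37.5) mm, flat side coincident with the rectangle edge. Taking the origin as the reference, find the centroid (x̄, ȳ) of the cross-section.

Part | A | x̄ᵢ | ȳᵢ | A·x̄ᵢ | A·ȳᵢ
rectangular body | 14250.00 | 95.00 | 37.50 | 1353750.00 | 534375.00
semicircular end | 2208.93 | -15.92 | 37.50 | -35156.25 | 82834.96
Σ | 16458.93 |  |  | 1318593.75 | 617209.96
x̄ = 1318593.75 / 16458.93 = 80.11 mm
ȳ = 617209.96 / 16458.93 = 37.50 mm

x̄ = 80.11 mm, ȳ = 37.50 mm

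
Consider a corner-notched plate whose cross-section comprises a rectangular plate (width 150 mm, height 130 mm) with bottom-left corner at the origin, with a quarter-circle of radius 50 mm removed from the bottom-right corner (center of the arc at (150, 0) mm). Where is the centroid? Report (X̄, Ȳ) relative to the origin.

Part | A | x̄ᵢ | ȳᵢ | A·x̄ᵢ | A·ȳᵢ
plate | 19500.00 | 75.00 | 65.00 | 1462500.00 | 1267500.00
removed quarter-circle | -1963.50 | 128.78 | 21.22 | -252857.64 | -41666.67
Σ | 17536.50 |  |  | 1209642.36 | 1225833.33
X̄ = 1209642.36 / 17536.50 = 68.98 mm
Ȳ = 1225833.33 / 17536.50 = 69.90 mm

X̄ = 68.98 mm, Ȳ = 69.90 mm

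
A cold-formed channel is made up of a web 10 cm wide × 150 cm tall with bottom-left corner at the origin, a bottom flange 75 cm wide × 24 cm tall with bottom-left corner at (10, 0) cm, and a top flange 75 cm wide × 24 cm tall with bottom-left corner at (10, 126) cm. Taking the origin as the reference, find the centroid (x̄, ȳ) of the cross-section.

x̄ = 35.00 cm, ȳ = 75.00 cm

web: A = 10 × 150 = 1500.00, centroid at (5.00, 75.00).
bottom flange: A = 75 × 24 = 1800.00, centroid at (47.50, 12.00).
top flange: A = 75 × 24 = 1800.00, centroid at (47.50, 138.00).
ΣA = 5100.00 cm², ΣAx̄ = 178500.00 cm³, ΣAȳ = 382500.00 cm³.
x̄ = 178500.00/5100.00 = 35.00 cm; ȳ = 382500.00/5100.00 = 75.00 cm.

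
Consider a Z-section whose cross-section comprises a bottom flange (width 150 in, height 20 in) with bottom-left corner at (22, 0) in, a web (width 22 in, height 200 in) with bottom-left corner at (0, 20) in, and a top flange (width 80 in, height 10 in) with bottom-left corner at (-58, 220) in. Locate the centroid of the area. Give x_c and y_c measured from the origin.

Part | A | x̄ᵢ | ȳᵢ | A·x̄ᵢ | A·ȳᵢ
bottom flange | 3000.00 | 97.00 | 10.00 | 291000.00 | 30000.00
web | 4400.00 | 11.00 | 120.00 | 48400.00 | 528000.00
top flange | 800.00 | -18.00 | 225.00 | -14400.00 | 180000.00
Σ | 8200.00 |  |  | 325000.00 | 738000.00
x_c = 325000.00 / 8200.00 = 39.63 in
y_c = 738000.00 / 8200.00 = 90.00 in

x_c = 39.63 in, y_c = 90.00 in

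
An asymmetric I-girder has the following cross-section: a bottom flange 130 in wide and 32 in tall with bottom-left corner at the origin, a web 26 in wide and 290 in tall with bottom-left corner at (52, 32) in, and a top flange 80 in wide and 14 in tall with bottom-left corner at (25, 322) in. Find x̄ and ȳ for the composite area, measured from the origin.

Part | A | x̄ᵢ | ȳᵢ | A·x̄ᵢ | A·ȳᵢ
bottom flange | 4160.00 | 65.00 | 16.00 | 270400.00 | 66560.00
web | 7540.00 | 65.00 | 177.00 | 490100.00 | 1334580.00
top flange | 1120.00 | 65.00 | 329.00 | 72800.00 | 368480.00
Σ | 12820.00 |  |  | 833300.00 | 1769620.00
x̄ = 833300.00 / 12820.00 = 65.00 in
ȳ = 1769620.00 / 12820.00 = 138.04 in

x̄ = 65.00 in, ȳ = 138.04 in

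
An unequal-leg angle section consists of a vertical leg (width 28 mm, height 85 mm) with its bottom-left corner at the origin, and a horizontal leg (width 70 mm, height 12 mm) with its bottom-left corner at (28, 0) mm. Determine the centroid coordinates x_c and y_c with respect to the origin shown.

vertical leg: A = 28 × 85 = 2380.00, centroid at (14.00, 42.50).
horizontal leg: A = 70 × 12 = 840.00, centroid at (63.00, 6.00).
ΣA = 3220.00 mm²
ΣAx_c = (2380.00)(14.00) + (840.00)(63.00) = 86240.00 mm³
ΣAy_c = (2380.00)(42.50) + (840.00)(6.00) = 106190.00 mm³
x_c = 86240.00 / 3220.00 = 26.78 mm
y_c = 106190.00 / 3220.00 = 32.98 mm

x_c = 26.78 mm, y_c = 32.98 mm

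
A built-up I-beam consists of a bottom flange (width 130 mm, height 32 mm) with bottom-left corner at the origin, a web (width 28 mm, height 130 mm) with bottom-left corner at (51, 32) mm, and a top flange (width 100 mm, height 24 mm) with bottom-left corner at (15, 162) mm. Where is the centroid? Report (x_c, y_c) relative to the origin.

bottom flange: A = 130 × 32 = 4160.00, centroid at (65.00, 16.00).
web: A = 28 × 130 = 3640.00, centroid at (65.00, 97.00).
top flange: A = 100 × 24 = 2400.00, centroid at (65.00, 174.00).
ΣA = 10200.00 mm², ΣAx_c = 663000.00 mm³, ΣAy_c = 837240.00 mm³.
x_c = 663000.00/10200.00 = 65.00 mm; y_c = 837240.00/10200.00 = 82.08 mm.

x_c = 65.00 mm, y_c = 82.08 mm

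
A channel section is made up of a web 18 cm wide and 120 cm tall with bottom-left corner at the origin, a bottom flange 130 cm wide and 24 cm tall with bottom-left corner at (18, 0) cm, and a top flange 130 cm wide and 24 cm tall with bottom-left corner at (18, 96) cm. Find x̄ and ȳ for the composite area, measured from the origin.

x̄ = 63.97 cm, ȳ = 60.00 cm

web: A = 18 × 120 = 2160.00, centroid at (9.00, 60.00).
bottom flange: A = 130 × 24 = 3120.00, centroid at (83.00, 12.00).
top flange: A = 130 × 24 = 3120.00, centroid at (83.00, 108.00).
ΣA = 8400.00 cm², ΣAx̄ = 537360.00 cm³, ΣAȳ = 504000.00 cm³.
x̄ = 537360.00/8400.00 = 63.97 cm; ȳ = 504000.00/8400.00 = 60.00 cm.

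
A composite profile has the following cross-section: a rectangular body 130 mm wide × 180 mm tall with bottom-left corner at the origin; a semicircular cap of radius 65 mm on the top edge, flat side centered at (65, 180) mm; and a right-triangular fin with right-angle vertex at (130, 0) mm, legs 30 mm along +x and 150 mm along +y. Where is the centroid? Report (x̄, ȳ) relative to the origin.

x̄ = 70.23 mm, ȳ = 111.38 mm

rectangular body: A = 130 × 180 = 23400.00, centroid at (65.00, 90.00).
semicircular top: A = ½π·65² = 6636.61, centroid at (65.00, 207.59).
triangular fin: A = ½·30·150 = 2250.00, centroid at (140.00, 50.00).
ΣA = 32286.61 mm²
ΣAx̄ = (23400.00)(65.00) + (6636.61)(65.00) + (2250.00)(140.00) = 2267379.94 mm³
ΣAȳ = (23400.00)(90.00) + (6636.61)(207.59) + (2250.00)(50.00) = 3596173.94 mm³
x̄ = 2267379.94 / 32286.61 = 70.23 mm
ȳ = 3596173.94 / 32286.61 = 111.38 mm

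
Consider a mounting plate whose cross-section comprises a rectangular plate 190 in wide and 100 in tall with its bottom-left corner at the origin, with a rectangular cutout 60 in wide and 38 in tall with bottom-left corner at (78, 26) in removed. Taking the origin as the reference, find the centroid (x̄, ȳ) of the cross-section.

plate: A = 190 × 100 = 19000.00, centroid at (95.00, 50.00).
hole: A = −(60 × 38) = -2280.00, centroid at (108.00, 45.00).
ΣA = 16720.00 in²
ΣAx̄ = (19000.00)(95.00) + (-2280.00)(108.00) = 1558760.00 in³
ΣAȳ = (19000.00)(50.00) + (-2280.00)(45.00) = 847400.00 in³
x̄ = 1558760.00 / 16720.00 = 93.23 in
ȳ = 847400.00 / 16720.00 = 50.68 in

x̄ = 93.23 in, ȳ = 50.68 in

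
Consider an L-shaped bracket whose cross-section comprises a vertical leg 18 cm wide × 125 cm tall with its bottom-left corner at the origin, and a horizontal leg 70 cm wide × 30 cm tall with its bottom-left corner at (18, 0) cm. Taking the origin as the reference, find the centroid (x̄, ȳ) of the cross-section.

vertical leg: A = 18 × 125 = 2250.00, centroid at (9.00, 62.50).
horizontal leg: A = 70 × 30 = 2100.00, centroid at (53.00, 15.00).
ΣA = 4350.00 cm²
ΣAx̄ = (2250.00)(9.00) + (2100.00)(53.00) = 131550.00 cm³
ΣAȳ = (2250.00)(62.50) + (2100.00)(15.00) = 172125.00 cm³
x̄ = 131550.00 / 4350.00 = 30.24 cm
ȳ = 172125.00 / 4350.00 = 39.57 cm

x̄ = 30.24 cm, ȳ = 39.57 cm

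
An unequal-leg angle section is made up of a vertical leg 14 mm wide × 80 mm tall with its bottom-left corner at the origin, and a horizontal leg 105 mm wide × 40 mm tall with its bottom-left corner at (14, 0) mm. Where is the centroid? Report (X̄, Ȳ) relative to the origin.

vertical leg: A = 14 × 80 = 1120.00, centroid at (7.00, 40.00).
horizontal leg: A = 105 × 40 = 4200.00, centroid at (66.50, 20.00).
ΣA = 5320.00 mm², ΣAX̄ = 287140.00 mm³, ΣAȲ = 128800.00 mm³.
X̄ = 287140.00/5320.00 = 53.97 mm; Ȳ = 128800.00/5320.00 = 24.21 mm.

X̄ = 53.97 mm, Ȳ = 24.21 mm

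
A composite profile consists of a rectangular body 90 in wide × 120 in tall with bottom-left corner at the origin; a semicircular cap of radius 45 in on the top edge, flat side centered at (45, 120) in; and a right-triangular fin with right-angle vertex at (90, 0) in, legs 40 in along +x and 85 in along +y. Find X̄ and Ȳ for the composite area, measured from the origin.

X̄ = 51.32 in, Ȳ = 72.61 in

rectangular body: A = 90 × 120 = 10800.00, centroid at (45.00, 60.00).
semicircular top: A = ½π·45² = 3180.86, centroid at (45.00, 139.10).
triangular fin: A = ½·40·85 = 1700.00, centroid at (103.33, 28.33).
ΣA = 15680.86 in², ΣAX̄ = 804805.48 in³, ΣAȲ = 1138620.17 in³.
X̄ = 804805.48/15680.86 = 51.32 in; Ȳ = 1138620.17/15680.86 = 72.61 in.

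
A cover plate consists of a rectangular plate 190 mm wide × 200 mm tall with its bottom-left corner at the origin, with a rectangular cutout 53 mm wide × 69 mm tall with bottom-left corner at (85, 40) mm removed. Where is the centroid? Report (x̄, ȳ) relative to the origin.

Part | A | x̄ᵢ | ȳᵢ | A·x̄ᵢ | A·ȳᵢ
plate | 38000.00 | 95.00 | 100.00 | 3610000.00 | 3800000.00
hole | -3657.00 | 111.50 | 74.50 | -407755.50 | -272446.50
Σ | 34343.00 |  |  | 3202244.50 | 3527553.50
x̄ = 3202244.50 / 34343.00 = 93.24 mm
ȳ = 3527553.50 / 34343.00 = 102.72 mm

x̄ = 93.24 mm, ȳ = 102.72 mm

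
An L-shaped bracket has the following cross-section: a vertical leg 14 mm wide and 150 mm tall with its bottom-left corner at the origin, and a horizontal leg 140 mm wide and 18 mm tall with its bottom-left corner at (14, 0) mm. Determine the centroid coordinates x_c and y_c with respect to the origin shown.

x_c = 49.00 mm, y_c = 39.00 mm

Part | A | x̄ᵢ | ȳᵢ | A·x̄ᵢ | A·ȳᵢ
vertical leg | 2100.00 | 7.00 | 75.00 | 14700.00 | 157500.00
horizontal leg | 2520.00 | 84.00 | 9.00 | 211680.00 | 22680.00
Σ | 4620.00 |  |  | 226380.00 | 180180.00
x_c = 226380.00 / 4620.00 = 49.00 mm
y_c = 180180.00 / 4620.00 = 39.00 mm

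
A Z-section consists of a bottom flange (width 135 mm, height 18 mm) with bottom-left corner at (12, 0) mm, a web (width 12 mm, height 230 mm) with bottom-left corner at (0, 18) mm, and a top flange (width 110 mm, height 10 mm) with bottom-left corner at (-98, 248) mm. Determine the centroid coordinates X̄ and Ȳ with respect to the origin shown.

bottom flange: A = 135 × 18 = 2430.00, centroid at (79.50, 9.00).
web: A = 12 × 230 = 2760.00, centroid at (6.00, 133.00).
top flange: A = 110 × 10 = 1100.00, centroid at (-43.00, 253.00).
ΣA = 6290.00 mm²
ΣAX̄ = (2430.00)(79.50) + (2760.00)(6.00) + (1100.00)(-43.00) = 162445.00 mm³
ΣAȲ = (2430.00)(9.00) + (2760.00)(133.00) + (1100.00)(253.00) = 667250.00 mm³
X̄ = 162445.00 / 6290.00 = 25.83 mm
Ȳ = 667250.00 / 6290.00 = 106.08 mm

X̄ = 25.83 mm, Ȳ = 106.08 mm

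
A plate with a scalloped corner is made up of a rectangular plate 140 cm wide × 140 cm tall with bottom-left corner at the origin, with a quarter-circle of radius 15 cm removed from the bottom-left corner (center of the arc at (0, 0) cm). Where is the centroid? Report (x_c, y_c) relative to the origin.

x_c = 70.58 cm, y_c = 70.58 cm

plate: A = 140 × 140 = 19600.00, centroid at (70.00, 70.00).
removed quarter-circle: A = −¼π·15² = -176.71, centroid at (6.37, 6.37).
ΣA = 19423.29 cm²
ΣAx_c = (19600.00)(70.00) + (-176.71)(6.37) = 1370875.00 cm³
ΣAy_c = (19600.00)(70.00) + (-176.71)(6.37) = 1370875.00 cm³
x_c = 1370875.00 / 19423.29 = 70.58 cm
y_c = 1370875.00 / 19423.29 = 70.58 cm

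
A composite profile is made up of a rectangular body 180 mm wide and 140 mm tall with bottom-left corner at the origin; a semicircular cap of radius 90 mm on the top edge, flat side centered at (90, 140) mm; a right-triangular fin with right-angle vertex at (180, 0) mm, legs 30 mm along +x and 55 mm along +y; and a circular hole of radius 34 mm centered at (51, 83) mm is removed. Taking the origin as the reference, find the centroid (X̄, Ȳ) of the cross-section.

X̄ = 96.38 mm, Ȳ = 106.64 mm

Part | A | x̄ᵢ | ȳᵢ | A·x̄ᵢ | A·ȳᵢ
rectangular body | 25200.00 | 90.00 | 70.00 | 2268000.00 | 1764000.00
semicircular top | 12723.45 | 90.00 | 178.20 | 1145110.52 | 2267283.03
triangular fin | 825.00 | 190.00 | 18.33 | 156750.00 | 15125.00
hole | -3631.68 | 51.00 | 83.00 | -185215.74 | -301429.53
Σ | 35116.77 |  |  | 3384644.79 | 3744978.50
X̄ = 3384644.79 / 35116.77 = 96.38 mm
Ȳ = 3744978.50 / 35116.77 = 106.64 mm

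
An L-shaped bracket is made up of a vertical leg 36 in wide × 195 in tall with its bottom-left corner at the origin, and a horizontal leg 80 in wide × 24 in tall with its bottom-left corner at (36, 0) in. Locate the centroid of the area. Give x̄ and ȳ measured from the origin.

x̄ = 30.46 in, ȳ = 79.14 in

Part | A | x̄ᵢ | ȳᵢ | A·x̄ᵢ | A·ȳᵢ
vertical leg | 7020.00 | 18.00 | 97.50 | 126360.00 | 684450.00
horizontal leg | 1920.00 | 76.00 | 12.00 | 145920.00 | 23040.00
Σ | 8940.00 |  |  | 272280.00 | 707490.00
x̄ = 272280.00 / 8940.00 = 30.46 in
ȳ = 707490.00 / 8940.00 = 79.14 in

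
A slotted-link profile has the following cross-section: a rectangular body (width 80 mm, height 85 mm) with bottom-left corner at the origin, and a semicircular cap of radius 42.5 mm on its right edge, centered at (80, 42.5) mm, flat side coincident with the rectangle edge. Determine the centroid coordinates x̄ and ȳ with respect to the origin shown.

Part | A | x̄ᵢ | ȳᵢ | A·x̄ᵢ | A·ȳᵢ
rectangular body | 6800.00 | 40.00 | 42.50 | 272000.00 | 289000.00
semicircular end | 2837.25 | 98.04 | 42.50 | 278157.15 | 120583.16
Σ | 9637.25 |  |  | 550157.15 | 409583.16
x̄ = 550157.15 / 9637.25 = 57.09 mm
ȳ = 409583.16 / 9637.25 = 42.50 mm

x̄ = 57.09 mm, ȳ = 42.50 mm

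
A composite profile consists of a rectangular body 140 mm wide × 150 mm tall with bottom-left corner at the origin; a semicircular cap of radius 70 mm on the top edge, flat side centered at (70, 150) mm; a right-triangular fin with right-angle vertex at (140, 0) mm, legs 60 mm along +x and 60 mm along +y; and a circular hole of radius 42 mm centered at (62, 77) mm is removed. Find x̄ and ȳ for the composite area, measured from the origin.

rectangular body: A = 140 × 150 = 21000.00, centroid at (70.00, 75.00).
semicircular top: A = ½π·70² = 7696.90, centroid at (70.00, 179.71).
triangular fin: A = ½·60·60 = 1800.00, centroid at (160.00, 20.00).
hole: A = −π·42² = -5541.77, centroid at (62.00, 77.00).
ΣA = 24955.13 mm², ΣAx̄ = 1953193.43 mm³, ΣAȳ = 2567485.72 mm³.
x̄ = 1953193.43/24955.13 = 78.27 mm; ȳ = 2567485.72/24955.13 = 102.88 mm.

x̄ = 78.27 mm, ȳ = 102.88 mm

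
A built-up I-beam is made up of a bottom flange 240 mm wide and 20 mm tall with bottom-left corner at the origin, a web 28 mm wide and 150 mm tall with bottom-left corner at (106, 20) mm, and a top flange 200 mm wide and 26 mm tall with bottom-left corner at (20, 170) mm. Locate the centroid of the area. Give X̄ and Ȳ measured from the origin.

Part | A | x̄ᵢ | ȳᵢ | A·x̄ᵢ | A·ȳᵢ
bottom flange | 4800.00 | 120.00 | 10.00 | 576000.00 | 48000.00
web | 4200.00 | 120.00 | 95.00 | 504000.00 | 399000.00
top flange | 5200.00 | 120.00 | 183.00 | 624000.00 | 951600.00
Σ | 14200.00 |  |  | 1704000.00 | 1398600.00
X̄ = 1704000.00 / 14200.00 = 120.00 mm
Ȳ = 1398600.00 / 14200.00 = 98.49 mm

X̄ = 120.00 mm, Ȳ = 98.49 mm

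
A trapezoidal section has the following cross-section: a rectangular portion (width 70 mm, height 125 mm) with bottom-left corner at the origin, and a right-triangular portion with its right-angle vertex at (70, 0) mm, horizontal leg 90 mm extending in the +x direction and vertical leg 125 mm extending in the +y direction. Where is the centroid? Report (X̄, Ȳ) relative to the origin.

X̄ = 60.43 mm, Ȳ = 54.35 mm

Part | A | x̄ᵢ | ȳᵢ | A·x̄ᵢ | A·ȳᵢ
rectangular portion | 8750.00 | 35.00 | 62.50 | 306250.00 | 546875.00
triangular portion | 5625.00 | 100.00 | 41.67 | 562500.00 | 234375.00
Σ | 14375.00 |  |  | 868750.00 | 781250.00
X̄ = 868750.00 / 14375.00 = 60.43 mm
Ȳ = 781250.00 / 14375.00 = 54.35 mm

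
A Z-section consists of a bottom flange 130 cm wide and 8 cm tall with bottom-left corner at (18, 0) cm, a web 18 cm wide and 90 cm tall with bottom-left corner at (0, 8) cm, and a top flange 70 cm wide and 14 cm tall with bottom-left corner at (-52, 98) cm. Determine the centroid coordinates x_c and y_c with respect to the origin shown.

Part | A | x̄ᵢ | ȳᵢ | A·x̄ᵢ | A·ȳᵢ
bottom flange | 1040.00 | 83.00 | 4.00 | 86320.00 | 4160.00
web | 1620.00 | 9.00 | 53.00 | 14580.00 | 85860.00
top flange | 980.00 | -17.00 | 105.00 | -16660.00 | 102900.00
Σ | 3640.00 |  |  | 84240.00 | 192920.00
x_c = 84240.00 / 3640.00 = 23.14 cm
y_c = 192920.00 / 3640.00 = 53.00 cm

x_c = 23.14 cm, y_c = 53.00 cm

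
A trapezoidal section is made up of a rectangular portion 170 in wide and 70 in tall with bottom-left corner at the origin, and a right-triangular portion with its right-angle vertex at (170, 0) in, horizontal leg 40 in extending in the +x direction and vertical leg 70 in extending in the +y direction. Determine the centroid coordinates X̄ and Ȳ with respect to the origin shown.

rectangular portion: A = 170 × 70 = 11900.00, centroid at (85.00, 35.00).
triangular portion: A = ½·40·70 = 1400.00, centroid at (183.33, 23.33).
ΣA = 13300.00 in²
ΣAX̄ = (11900.00)(85.00) + (1400.00)(183.33) = 1268166.67 in³
ΣAȲ = (11900.00)(35.00) + (1400.00)(23.33) = 449166.67 in³
X̄ = 1268166.67 / 13300.00 = 95.35 in
Ȳ = 449166.67 / 13300.00 = 33.77 in

X̄ = 95.35 in, Ȳ = 33.77 in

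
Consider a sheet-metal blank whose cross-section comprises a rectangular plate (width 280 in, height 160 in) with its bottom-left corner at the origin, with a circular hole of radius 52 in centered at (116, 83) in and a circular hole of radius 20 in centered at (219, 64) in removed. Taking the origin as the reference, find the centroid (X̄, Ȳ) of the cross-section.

X̄ = 142.98 in, Ȳ = 79.85 in

Part | A | x̄ᵢ | ȳᵢ | A·x̄ᵢ | A·ȳᵢ
plate | 44800.00 | 140.00 | 80.00 | 6272000.00 | 3584000.00
hole 1 | -8494.87 | 116.00 | 83.00 | -985404.52 | -705073.92
hole 2 | -1256.64 | 219.00 | 64.00 | -275203.52 | -80424.77
Σ | 35048.50 |  |  | 5011391.97 | 2798501.31
X̄ = 5011391.97 / 35048.50 = 142.98 in
Ȳ = 2798501.31 / 35048.50 = 79.85 in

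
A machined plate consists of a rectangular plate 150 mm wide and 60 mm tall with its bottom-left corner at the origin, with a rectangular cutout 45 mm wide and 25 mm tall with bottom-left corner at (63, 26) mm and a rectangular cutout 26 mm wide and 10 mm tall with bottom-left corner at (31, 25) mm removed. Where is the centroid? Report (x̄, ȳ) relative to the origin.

plate: A = 150 × 60 = 9000.00, centroid at (75.00, 30.00).
hole 1: A = −(45 × 25) = -1125.00, centroid at (85.50, 38.50).
hole 2: A = −(26 × 10) = -260.00, centroid at (44.00, 30.00).
ΣA = 7615.00 mm²
ΣAx̄ = (9000.00)(75.00) + (-1125.00)(85.50) + (-260.00)(44.00) = 567372.50 mm³
ΣAȳ = (9000.00)(30.00) + (-1125.00)(38.50) + (-260.00)(30.00) = 218887.50 mm³
x̄ = 567372.50 / 7615.00 = 74.51 mm
ȳ = 218887.50 / 7615.00 = 28.74 mm

x̄ = 74.51 mm, ȳ = 28.74 mm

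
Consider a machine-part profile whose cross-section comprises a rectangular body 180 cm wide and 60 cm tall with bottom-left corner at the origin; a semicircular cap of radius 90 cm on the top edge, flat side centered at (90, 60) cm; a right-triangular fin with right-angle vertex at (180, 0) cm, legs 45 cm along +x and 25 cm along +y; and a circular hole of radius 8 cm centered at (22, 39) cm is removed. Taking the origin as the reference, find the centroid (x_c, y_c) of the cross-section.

x_c = 93.05 cm, y_c = 65.74 cm

rectangular body: A = 180 × 60 = 10800.00, centroid at (90.00, 30.00).
semicircular top: A = ½π·90² = 12723.45, centroid at (90.00, 98.20).
triangular fin: A = ½·45·25 = 562.50, centroid at (195.00, 8.33).
hole: A = −π·8² = -201.06, centroid at (22.00, 39.00).
ΣA = 23884.89 cm², ΣAx_c = 2222374.66 cm³, ΣAy_c = 1570253.10 cm³.
x_c = 2222374.66/23884.89 = 93.05 cm; y_c = 1570253.10/23884.89 = 65.74 cm.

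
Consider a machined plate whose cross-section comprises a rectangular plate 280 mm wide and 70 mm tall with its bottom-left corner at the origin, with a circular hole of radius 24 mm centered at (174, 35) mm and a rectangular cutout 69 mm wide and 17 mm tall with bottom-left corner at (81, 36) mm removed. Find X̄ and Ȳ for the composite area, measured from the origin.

plate: A = 280 × 70 = 19600.00, centroid at (140.00, 35.00).
hole 1: A = −π·24² = -1809.56, centroid at (174.00, 35.00).
hole 2: A = −(69 × 17) = -1173.00, centroid at (115.50, 44.50).
ΣA = 16617.44 mm², ΣAX̄ = 2293655.52 mm³, ΣAȲ = 570466.99 mm³.
X̄ = 2293655.52/16617.44 = 138.03 mm; Ȳ = 570466.99/16617.44 = 34.33 mm.

X̄ = 138.03 mm, Ȳ = 34.33 mm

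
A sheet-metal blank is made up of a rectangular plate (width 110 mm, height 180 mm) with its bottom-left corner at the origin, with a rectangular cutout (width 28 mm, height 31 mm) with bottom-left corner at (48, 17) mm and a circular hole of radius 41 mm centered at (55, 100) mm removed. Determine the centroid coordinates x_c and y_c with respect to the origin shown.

plate: A = 110 × 180 = 19800.00, centroid at (55.00, 90.00).
hole 1: A = −(28 × 31) = -868.00, centroid at (62.00, 32.50).
hole 2: A = −π·41² = -5281.02, centroid at (55.00, 100.00).
ΣA = 13650.98 mm², ΣAx_c = 744728.05 mm³, ΣAy_c = 1225688.27 mm³.
x_c = 744728.05/13650.98 = 54.55 mm; y_c = 1225688.27/13650.98 = 89.79 mm.

x_c = 54.55 mm, y_c = 89.79 mm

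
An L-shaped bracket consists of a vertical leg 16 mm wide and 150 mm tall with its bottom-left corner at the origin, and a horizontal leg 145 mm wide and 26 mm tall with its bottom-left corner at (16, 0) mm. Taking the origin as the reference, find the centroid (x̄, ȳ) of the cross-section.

vertical leg: A = 16 × 150 = 2400.00, centroid at (8.00, 75.00).
horizontal leg: A = 145 × 26 = 3770.00, centroid at (88.50, 13.00).
ΣA = 6170.00 mm²
ΣAx̄ = (2400.00)(8.00) + (3770.00)(88.50) = 352845.00 mm³
ΣAȳ = (2400.00)(75.00) + (3770.00)(13.00) = 229010.00 mm³
x̄ = 352845.00 / 6170.00 = 57.19 mm
ȳ = 229010.00 / 6170.00 = 37.12 mm

x̄ = 57.19 mm, ȳ = 37.12 mm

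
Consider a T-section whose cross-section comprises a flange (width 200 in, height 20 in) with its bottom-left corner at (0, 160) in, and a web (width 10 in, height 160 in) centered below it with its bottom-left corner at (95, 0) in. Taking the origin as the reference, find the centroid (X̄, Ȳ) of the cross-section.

web: A = 10 × 160 = 1600.00, centroid at (100.00, 80.00).
flange: A = 200 × 20 = 4000.00, centroid at (100.00, 170.00).
ΣA = 5600.00 in², ΣAX̄ = 560000.00 in³, ΣAȲ = 808000.00 in³.
X̄ = 560000.00/5600.00 = 100.00 in; Ȳ = 808000.00/5600.00 = 144.29 in.

X̄ = 100.00 in, Ȳ = 144.29 in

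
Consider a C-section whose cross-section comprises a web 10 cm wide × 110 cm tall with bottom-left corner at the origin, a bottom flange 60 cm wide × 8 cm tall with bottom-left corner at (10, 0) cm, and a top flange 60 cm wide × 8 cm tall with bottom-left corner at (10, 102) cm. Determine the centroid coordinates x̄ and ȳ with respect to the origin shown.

x̄ = 21.31 cm, ȳ = 55.00 cm

web: A = 10 × 110 = 1100.00, centroid at (5.00, 55.00).
bottom flange: A = 60 × 8 = 480.00, centroid at (40.00, 4.00).
top flange: A = 60 × 8 = 480.00, centroid at (40.00, 106.00).
ΣA = 2060.00 cm², ΣAx̄ = 43900.00 cm³, ΣAȳ = 113300.00 cm³.
x̄ = 43900.00/2060.00 = 21.31 cm; ȳ = 113300.00/2060.00 = 55.00 cm.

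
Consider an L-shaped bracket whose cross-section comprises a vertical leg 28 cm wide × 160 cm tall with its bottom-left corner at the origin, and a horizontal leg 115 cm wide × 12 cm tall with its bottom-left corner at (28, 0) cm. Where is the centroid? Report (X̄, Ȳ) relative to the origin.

vertical leg: A = 28 × 160 = 4480.00, centroid at (14.00, 80.00).
horizontal leg: A = 115 × 12 = 1380.00, centroid at (85.50, 6.00).
ΣA = 5860.00 cm², ΣAX̄ = 180710.00 cm³, ΣAȲ = 366680.00 cm³.
X̄ = 180710.00/5860.00 = 30.84 cm; Ȳ = 366680.00/5860.00 = 62.57 cm.

X̄ = 30.84 cm, Ȳ = 62.57 cm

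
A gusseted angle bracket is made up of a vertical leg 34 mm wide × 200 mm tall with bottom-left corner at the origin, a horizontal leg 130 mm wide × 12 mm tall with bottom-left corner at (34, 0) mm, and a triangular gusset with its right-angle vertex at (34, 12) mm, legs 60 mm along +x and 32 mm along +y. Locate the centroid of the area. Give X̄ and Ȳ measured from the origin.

X̄ = 34.54 mm, Ȳ = 76.30 mm

vertical leg: A = 34 × 200 = 6800.00, centroid at (17.00, 100.00).
horizontal leg: A = 130 × 12 = 1560.00, centroid at (99.00, 6.00).
gusset: A = ½·60·32 = 960.00, centroid at (54.00, 22.67).
ΣA = 9320.00 mm²
ΣAX̄ = (6800.00)(17.00) + (1560.00)(99.00) + (960.00)(54.00) = 321880.00 mm³
ΣAȲ = (6800.00)(100.00) + (1560.00)(6.00) + (960.00)(22.67) = 711120.00 mm³
X̄ = 321880.00 / 9320.00 = 34.54 mm
Ȳ = 711120.00 / 9320.00 = 76.30 mm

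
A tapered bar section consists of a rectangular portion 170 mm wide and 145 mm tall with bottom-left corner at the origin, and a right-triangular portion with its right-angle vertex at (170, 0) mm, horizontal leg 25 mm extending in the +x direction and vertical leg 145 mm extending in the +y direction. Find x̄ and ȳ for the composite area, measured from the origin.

x̄ = 91.39 mm, ȳ = 70.84 mm

Part | A | x̄ᵢ | ȳᵢ | A·x̄ᵢ | A·ȳᵢ
rectangular portion | 24650.00 | 85.00 | 72.50 | 2095250.00 | 1787125.00
triangular portion | 1812.50 | 178.33 | 48.33 | 323229.17 | 87604.17
Σ | 26462.50 |  |  | 2418479.17 | 1874729.17
x̄ = 2418479.17 / 26462.50 = 91.39 mm
ȳ = 1874729.17 / 26462.50 = 70.84 mm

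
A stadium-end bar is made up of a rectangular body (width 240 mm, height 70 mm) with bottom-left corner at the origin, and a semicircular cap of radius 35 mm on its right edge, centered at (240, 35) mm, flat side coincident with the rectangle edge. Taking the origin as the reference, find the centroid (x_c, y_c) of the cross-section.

Part | A | x̄ᵢ | ȳᵢ | A·x̄ᵢ | A·ȳᵢ
rectangular body | 16800.00 | 120.00 | 35.00 | 2016000.00 | 588000.00
semicircular end | 1924.23 | 254.85 | 35.00 | 490397.45 | 67347.89
Σ | 18724.23 |  |  | 2506397.45 | 655347.89
x_c = 2506397.45 / 18724.23 = 133.86 mm
y_c = 655347.89 / 18724.23 = 35.00 mm

x_c = 133.86 mm, y_c = 35.00 mm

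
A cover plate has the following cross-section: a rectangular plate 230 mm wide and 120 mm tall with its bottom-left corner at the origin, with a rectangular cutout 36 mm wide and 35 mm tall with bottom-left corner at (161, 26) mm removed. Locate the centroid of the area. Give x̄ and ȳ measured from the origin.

Part | A | x̄ᵢ | ȳᵢ | A·x̄ᵢ | A·ȳᵢ
plate | 27600.00 | 115.00 | 60.00 | 3174000.00 | 1656000.00
hole | -1260.00 | 179.00 | 43.50 | -225540.00 | -54810.00
Σ | 26340.00 |  |  | 2948460.00 | 1601190.00
x̄ = 2948460.00 / 26340.00 = 111.94 mm
ȳ = 1601190.00 / 26340.00 = 60.79 mm

x̄ = 111.94 mm, ȳ = 60.79 mm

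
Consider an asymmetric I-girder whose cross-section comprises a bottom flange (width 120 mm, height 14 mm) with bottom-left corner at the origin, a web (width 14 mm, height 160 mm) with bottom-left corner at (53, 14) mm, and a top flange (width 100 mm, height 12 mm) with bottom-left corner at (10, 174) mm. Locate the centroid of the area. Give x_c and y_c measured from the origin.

x_c = 60.00 mm, y_c = 85.61 mm

Part | A | x̄ᵢ | ȳᵢ | A·x̄ᵢ | A·ȳᵢ
bottom flange | 1680.00 | 60.00 | 7.00 | 100800.00 | 11760.00
web | 2240.00 | 60.00 | 94.00 | 134400.00 | 210560.00
top flange | 1200.00 | 60.00 | 180.00 | 72000.00 | 216000.00
Σ | 5120.00 |  |  | 307200.00 | 438320.00
x_c = 307200.00 / 5120.00 = 60.00 mm
y_c = 438320.00 / 5120.00 = 85.61 mm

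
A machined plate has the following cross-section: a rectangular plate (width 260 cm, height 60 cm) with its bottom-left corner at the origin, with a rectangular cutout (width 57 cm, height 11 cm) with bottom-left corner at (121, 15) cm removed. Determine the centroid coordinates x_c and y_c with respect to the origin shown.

x_c = 129.18 cm, y_c = 30.40 cm

plate: A = 260 × 60 = 15600.00, centroid at (130.00, 30.00).
hole: A = −(57 × 11) = -627.00, centroid at (149.50, 20.50).
ΣA = 14973.00 cm²
ΣAx_c = (15600.00)(130.00) + (-627.00)(149.50) = 1934263.50 cm³
ΣAy_c = (15600.00)(30.00) + (-627.00)(20.50) = 455146.50 cm³
x_c = 1934263.50 / 14973.00 = 129.18 cm
y_c = 455146.50 / 14973.00 = 30.40 cm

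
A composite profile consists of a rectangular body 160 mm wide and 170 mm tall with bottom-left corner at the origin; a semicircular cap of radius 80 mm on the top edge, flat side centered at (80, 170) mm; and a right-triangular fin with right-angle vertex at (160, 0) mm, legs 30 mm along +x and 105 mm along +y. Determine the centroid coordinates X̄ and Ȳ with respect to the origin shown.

Part | A | x̄ᵢ | ȳᵢ | A·x̄ᵢ | A·ȳᵢ
rectangular body | 27200.00 | 80.00 | 85.00 | 2176000.00 | 2312000.00
semicircular top | 10053.10 | 80.00 | 203.95 | 804247.72 | 2050359.74
triangular fin | 1575.00 | 170.00 | 35.00 | 267750.00 | 55125.00
Σ | 38828.10 |  |  | 3247997.72 | 4417484.74
X̄ = 3247997.72 / 38828.10 = 83.65 mm
Ȳ = 4417484.74 / 38828.10 = 113.77 mm

X̄ = 83.65 mm, Ȳ = 113.77 mm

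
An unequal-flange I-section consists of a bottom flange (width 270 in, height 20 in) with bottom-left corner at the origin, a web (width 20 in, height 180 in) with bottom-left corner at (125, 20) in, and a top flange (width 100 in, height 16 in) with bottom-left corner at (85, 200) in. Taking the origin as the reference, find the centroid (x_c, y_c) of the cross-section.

bottom flange: A = 270 × 20 = 5400.00, centroid at (135.00, 10.00).
web: A = 20 × 180 = 3600.00, centroid at (135.00, 110.00).
top flange: A = 100 × 16 = 1600.00, centroid at (135.00, 208.00).
ΣA = 10600.00 in², ΣAx_c = 1431000.00 in³, ΣAy_c = 782800.00 in³.
x_c = 1431000.00/10600.00 = 135.00 in; y_c = 782800.00/10600.00 = 73.85 in.

x_c = 135.00 in, y_c = 73.85 in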